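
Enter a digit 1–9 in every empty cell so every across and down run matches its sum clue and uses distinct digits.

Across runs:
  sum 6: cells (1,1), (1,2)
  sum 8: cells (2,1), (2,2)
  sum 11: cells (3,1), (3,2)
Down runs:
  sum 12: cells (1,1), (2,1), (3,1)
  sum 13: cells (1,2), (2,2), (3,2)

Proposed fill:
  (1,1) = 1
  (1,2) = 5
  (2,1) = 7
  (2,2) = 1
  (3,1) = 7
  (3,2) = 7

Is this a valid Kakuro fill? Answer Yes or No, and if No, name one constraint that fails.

No — the down run (1,1)–(3,1) sums to 15, not 12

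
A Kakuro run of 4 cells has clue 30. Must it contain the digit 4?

No

The only way to make 30 from 4 distinct digits is {6,7,8,9}, which does not contain 4.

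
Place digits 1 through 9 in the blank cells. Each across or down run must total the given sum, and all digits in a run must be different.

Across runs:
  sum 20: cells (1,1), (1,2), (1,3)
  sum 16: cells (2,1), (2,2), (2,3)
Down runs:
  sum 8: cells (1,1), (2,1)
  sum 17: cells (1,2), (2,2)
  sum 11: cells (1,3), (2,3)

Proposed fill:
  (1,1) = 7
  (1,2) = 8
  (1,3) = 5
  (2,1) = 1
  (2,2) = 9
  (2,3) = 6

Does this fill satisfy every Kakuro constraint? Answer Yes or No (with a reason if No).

Yes

Across: 7+8+5=20; 1+9+6=16. Down: 7+1=8; 8+9=17; 5+6=11. No digit repeats within any run.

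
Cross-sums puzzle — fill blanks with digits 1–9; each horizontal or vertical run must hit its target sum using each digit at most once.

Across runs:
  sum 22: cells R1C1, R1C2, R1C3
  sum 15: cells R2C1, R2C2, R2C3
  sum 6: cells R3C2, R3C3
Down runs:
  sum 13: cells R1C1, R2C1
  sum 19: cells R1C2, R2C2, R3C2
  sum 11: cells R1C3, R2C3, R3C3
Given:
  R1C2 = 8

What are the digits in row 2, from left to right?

4 9 2

R1C3 = 5: the only remaining digit allowed by both the 22 across and the 11 down.
R1C1 = 22 − 13 = 9 completes the 22 across.
R2C1 = 13 − 9 = 4 completes the 13 down.
R2C3 = 2: the only remaining digit allowed by both the 15 across and the 11 down.
R3C3 = 11 − 7 = 4 completes the 11 down.
R2C2 = 15 − 6 = 9 completes the 15 across.
R3C2 = 6 − 4 = 2 completes the 6 across.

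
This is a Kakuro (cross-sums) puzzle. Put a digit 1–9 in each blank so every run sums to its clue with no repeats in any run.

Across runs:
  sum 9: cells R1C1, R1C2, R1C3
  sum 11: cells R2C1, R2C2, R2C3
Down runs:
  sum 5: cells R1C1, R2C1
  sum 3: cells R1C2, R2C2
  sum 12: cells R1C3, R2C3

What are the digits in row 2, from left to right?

3 in 2 cells must be {1,2}.
Nothing is forced directly, so branch on R1C3, whose candidates are 3 or 4 or 5. If R1C3 = 3: then R2C3 would have to be in {1,2,3,4,5,6,7,8} for the 11 across but in {9} for the 12 down — contradiction. If R1C3 = 5: that forces R1C2 = 1, R2C2 = 2, after which R2C3 would have to be in {1,3,4,5,6,8} for the 11 across but in {7} for the 12 down — contradiction. So R1C3 = 4.
Given what's placed, R1C2 must be 2 to fit the 9 across and 3 down.
R2C2 = 3 − 2 = 1 completes the 3 down.
R2C3 = 12 − 4 = 8 completes the 12 down.
R1C1 = 9 − 6 = 3 completes the 9 across.
R2C1 = 11 − 9 = 2 completes the 11 across.

2, 1, 8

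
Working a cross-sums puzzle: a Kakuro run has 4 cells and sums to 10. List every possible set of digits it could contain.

4 distinct digits from 1–9 sum between 10 and 30.
Only one set works: {1,2,3,4}.

{1,2,3,4}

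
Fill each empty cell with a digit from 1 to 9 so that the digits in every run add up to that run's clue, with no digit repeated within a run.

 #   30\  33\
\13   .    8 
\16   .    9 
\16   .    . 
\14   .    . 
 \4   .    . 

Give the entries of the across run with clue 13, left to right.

5, 8

16 in 2 cells must be {7,9}; 4 in 2 cells must be {1,3}.
R1C1 = 13 − 8 = 5 completes the 13 across.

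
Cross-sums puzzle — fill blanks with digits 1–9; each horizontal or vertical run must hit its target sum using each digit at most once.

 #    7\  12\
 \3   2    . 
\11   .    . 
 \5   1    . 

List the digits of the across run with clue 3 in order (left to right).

3 in 2 cells must be {1,2}; 7 in 3 cells must be {1,2,4}.
R1C2 = 3 − 2 = 1 completes the 3 across.
R2C1 = 7 − 3 = 4 completes the 7 down.
R2C2 = 11 − 4 = 7 completes the 11 across.
R3C2 = 5 − 1 = 4 completes the 5 across.

2, 1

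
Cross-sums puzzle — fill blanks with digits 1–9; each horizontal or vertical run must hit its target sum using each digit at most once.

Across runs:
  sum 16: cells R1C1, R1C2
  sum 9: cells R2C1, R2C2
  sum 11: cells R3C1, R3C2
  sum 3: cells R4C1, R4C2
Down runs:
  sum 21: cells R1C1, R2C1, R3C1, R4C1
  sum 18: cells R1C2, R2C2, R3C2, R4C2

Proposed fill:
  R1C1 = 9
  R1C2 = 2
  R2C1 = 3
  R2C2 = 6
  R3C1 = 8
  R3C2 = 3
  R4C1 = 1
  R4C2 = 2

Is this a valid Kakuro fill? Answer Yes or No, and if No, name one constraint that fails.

No — the down run R1C2–R4C2 sums to 13, not 18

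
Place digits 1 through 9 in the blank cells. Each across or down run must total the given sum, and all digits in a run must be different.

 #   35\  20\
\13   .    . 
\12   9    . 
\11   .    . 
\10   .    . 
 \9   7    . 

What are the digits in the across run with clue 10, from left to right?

6 4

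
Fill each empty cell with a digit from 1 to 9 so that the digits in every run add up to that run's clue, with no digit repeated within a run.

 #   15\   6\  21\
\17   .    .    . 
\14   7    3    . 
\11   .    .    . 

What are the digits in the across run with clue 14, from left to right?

7 3 4

6 in 3 cells must be {1,2,3}.
R2C3 = 14 − 10 = 4 completes the 14 across.
Given what's placed, R3C3 must be 8 to fit the 11 across and 21 down.
R1C3 = 21 − 12 = 9 completes the 21 down.
Given what's placed, R3C1 must be 2 to fit the 11 across and 15 down.
R3C2 = 11 − 10 = 1 completes the 11 across.
R1C1 = 15 − 9 = 6 completes the 15 down.
R1C2 = 17 − 15 = 2 completes the 17 across.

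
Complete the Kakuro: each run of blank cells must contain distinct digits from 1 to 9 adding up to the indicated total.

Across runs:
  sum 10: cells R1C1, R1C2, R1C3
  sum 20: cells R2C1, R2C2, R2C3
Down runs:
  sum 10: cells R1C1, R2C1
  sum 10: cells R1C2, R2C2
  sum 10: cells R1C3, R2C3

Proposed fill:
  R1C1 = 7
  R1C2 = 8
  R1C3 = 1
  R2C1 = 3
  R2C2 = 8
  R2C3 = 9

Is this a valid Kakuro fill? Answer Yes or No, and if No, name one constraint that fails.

No — the across run R1C1–R1C3 sums to 16, not 10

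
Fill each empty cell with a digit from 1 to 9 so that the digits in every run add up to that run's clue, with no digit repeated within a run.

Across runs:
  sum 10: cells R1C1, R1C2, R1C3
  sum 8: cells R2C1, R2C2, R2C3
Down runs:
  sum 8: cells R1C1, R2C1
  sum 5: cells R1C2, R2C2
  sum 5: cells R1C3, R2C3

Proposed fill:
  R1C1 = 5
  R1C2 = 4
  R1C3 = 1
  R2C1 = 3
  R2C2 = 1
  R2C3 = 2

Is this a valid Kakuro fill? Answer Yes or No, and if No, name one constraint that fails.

No — the across run R2C1–R2C3 sums to 6, not 8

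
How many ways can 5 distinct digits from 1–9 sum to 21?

8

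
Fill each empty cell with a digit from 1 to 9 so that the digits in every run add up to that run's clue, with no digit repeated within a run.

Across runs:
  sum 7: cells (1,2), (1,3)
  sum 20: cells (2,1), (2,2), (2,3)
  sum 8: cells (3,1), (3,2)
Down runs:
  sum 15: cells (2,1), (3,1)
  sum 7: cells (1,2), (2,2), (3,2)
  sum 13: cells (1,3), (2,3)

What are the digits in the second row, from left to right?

9, 4, 7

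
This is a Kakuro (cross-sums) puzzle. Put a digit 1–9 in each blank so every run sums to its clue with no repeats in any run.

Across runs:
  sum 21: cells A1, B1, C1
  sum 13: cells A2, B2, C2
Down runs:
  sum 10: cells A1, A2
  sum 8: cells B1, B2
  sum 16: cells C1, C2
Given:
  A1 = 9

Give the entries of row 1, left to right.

16 in 2 cells must be {7,9}.
Given what's placed, C1 must be 7 to fit the 21 across and 16 down.
A2 = 10 − 9 = 1 completes the 10 down.
C2 = 16 − 7 = 9 completes the 16 down.
B1 = 21 − 16 = 5 completes the 21 across.
B2 = 13 − 10 = 3 completes the 13 across.

9 5 7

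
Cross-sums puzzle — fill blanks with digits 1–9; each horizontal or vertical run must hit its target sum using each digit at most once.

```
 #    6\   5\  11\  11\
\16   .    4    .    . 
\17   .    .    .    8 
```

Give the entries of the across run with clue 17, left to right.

5, 1, 3, 8

R1C4 = 11 − 8 = 3 completes the 11 down.
R2C2 = 5 − 4 = 1 completes the 5 down.
Nothing is forced directly, so branch on R2C1, whose candidates are 2 or 5. If R2C1 = 2: then R1C1 would have to be in {1,2,7,8} for the 16 across but in {4} for the 6 down — contradiction. So R2C1 = 5.
R1C1 = 6 − 5 = 1 completes the 6 down.
R1C3 = 16 − 8 = 8 completes the 16 across.
R2C3 = 17 − 14 = 3 completes the 17 across.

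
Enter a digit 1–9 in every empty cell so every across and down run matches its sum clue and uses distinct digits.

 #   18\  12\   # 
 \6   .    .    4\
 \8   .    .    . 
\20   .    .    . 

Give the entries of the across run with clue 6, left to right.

4 in 2 cells must be {1,3}.
Only 3 fits R3C3 under both its across sum 20 and down sum 4.
R2C3 = 4 − 3 = 1 completes the 4 down.
Nothing is forced directly, so branch on R3C1, whose candidates are 8 or 9. If R3C1 = 8: that forces R3C2 = 9, R2C2 = 2, R1C2 = 1, after which R2C1 would have to be in {5} for the 8 across but in {1,3,4,6,7,9} for the 18 down — contradiction. So R3C1 = 9.
R3C2 = 20 − 12 = 8 completes the 20 across.
R1C2 = 1: the only remaining digit allowed by both the 6 across and the 12 down.
R2C2 = 12 − 9 = 3 completes the 12 down.
R1C1 = 6 − 1 = 5 completes the 6 across.

5, 1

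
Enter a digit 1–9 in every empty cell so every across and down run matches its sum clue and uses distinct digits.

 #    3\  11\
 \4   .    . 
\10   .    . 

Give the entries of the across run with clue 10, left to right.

4 in 2 cells must be {1,3}; 3 in 2 cells must be {1,2}.
The 4 across and the 3 down share only 1, so R1C1 = 1.
R1C2 = 4 − 1 = 3 completes the 4 across.
R2C1 = 3 − 1 = 2 completes the 3 down.
R2C2 = 10 − 2 = 8 completes the 10 across.

2 8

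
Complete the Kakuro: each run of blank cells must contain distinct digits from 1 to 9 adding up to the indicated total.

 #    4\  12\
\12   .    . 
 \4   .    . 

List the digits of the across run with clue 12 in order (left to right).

3, 9

4 in 2 cells must be {1,3}.
The 12 across and the 4 down share only 3, so R1C1 = 3.
R1C2 = 12 − 3 = 9 completes the 12 across.
R2C1 = 4 − 3 = 1 completes the 4 down.
R2C2 = 4 − 1 = 3 completes the 4 across.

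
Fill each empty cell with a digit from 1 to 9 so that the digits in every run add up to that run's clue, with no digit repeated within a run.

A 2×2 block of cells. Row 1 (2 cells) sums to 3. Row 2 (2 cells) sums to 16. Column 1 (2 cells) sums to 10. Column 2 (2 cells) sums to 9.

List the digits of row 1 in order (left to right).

1 2

3 in 2 cells must be {1,2}; 16 in 2 cells must be {7,9}.
The 16 across and the 9 down share only 7, so (2,2) = 7.
(1,2) = 9 − 7 = 2 completes the 9 down.
(2,1) = 16 − 7 = 9 completes the 16 across.
(1,1) = 3 − 2 = 1 completes the 3 across.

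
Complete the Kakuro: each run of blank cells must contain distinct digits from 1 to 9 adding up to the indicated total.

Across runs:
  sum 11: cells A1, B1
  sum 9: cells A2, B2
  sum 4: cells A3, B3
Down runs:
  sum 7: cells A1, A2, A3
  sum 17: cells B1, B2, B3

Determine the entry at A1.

4 in 2 cells must be {1,3}; 7 in 3 cells must be {1,2,4}.
The 4 across and the 7 down share only 1, so A3 = 1.
B3 = 4 − 1 = 3 completes the 4 across.
Nothing is forced directly, so branch on A1, whose candidates are 2 or 4. If A1 = 4: then B1 would have to be in {7} for the 11 across but in {5,6,8,9} for the 17 down — contradiction. So A1 = 2.
B1 = 11 − 2 = 9 completes the 11 across.
A2 = 7 − 3 = 4 completes the 7 down.
B2 = 9 − 4 = 5 completes the 9 across.

2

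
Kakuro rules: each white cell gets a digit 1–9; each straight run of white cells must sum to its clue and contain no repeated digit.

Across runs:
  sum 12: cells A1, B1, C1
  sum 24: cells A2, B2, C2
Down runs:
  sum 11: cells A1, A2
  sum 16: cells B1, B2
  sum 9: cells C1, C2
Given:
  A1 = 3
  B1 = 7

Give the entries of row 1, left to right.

24 in 3 cells must be {7,8,9}; 16 in 2 cells must be {7,9}.
C1 = 12 − 10 = 2 completes the 12 across.
A2 = 11 − 3 = 8 completes the 11 down.
B2 = 16 − 7 = 9 completes the 16 down.
C2 = 24 − 17 = 7 completes the 24 across.

3, 7, 2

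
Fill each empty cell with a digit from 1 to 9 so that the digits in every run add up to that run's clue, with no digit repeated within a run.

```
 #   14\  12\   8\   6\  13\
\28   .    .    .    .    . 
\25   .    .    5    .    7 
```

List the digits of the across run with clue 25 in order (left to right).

6, 3, 5, 4, 7

R1C3 = 8 − 5 = 3 completes the 8 down.
R1C5 = 13 − 7 = 6 completes the 13 down.
No cell is forced outright now. R1C1 can only be 8 or 9 (the digits allowed by both its 28 across and its 14 down). If R1C1 = 9: that forces R1C2 = 8, R1C4 = 2, after which R2C1 would have to be in {1,2,3,4,6,8,9} for the 25 across but in {5} for the 14 down — contradiction. So R1C1 = 8.
R2C1 = 14 − 8 = 6 completes the 14 down.
Given what's placed, R2C4 must be 4 to fit the 25 across and 6 down.
R1C4 = 6 − 4 = 2 completes the 6 down.
R2C2 = 25 − 22 = 3 completes the 25 across.
R1C2 = 28 − 19 = 9 completes the 28 across.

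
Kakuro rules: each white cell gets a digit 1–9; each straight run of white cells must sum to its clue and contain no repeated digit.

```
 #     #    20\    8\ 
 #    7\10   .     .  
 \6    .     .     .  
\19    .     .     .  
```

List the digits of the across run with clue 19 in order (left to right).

6 in 3 cells must be {1,2,3}.
Only 3 fits R2C2 under both its across sum 6 and down sum 20.
Nothing is forced directly, so branch on R1C2, whose candidates are 8 or 9. If R1C2 = 8: that forces R1C3 = 2, R2C3 = 1, R3C2 = 9, after which R3C3 would have to be in {2,3,4,6,7,8} for the 19 across but in {5} for the 8 down — contradiction. So R1C2 = 9.
R1C3 = 10 − 9 = 1 completes the 10 across.
R2C3 = 2: the only remaining digit allowed by both the 6 across and the 8 down.
R3C2 = 20 − 12 = 8 completes the 20 down.
R3C3 = 8 − 3 = 5 completes the 8 down.
R2C1 = 6 − 5 = 1 completes the 6 across.
R3C1 = 19 − 13 = 6 completes the 19 across.

6 8 5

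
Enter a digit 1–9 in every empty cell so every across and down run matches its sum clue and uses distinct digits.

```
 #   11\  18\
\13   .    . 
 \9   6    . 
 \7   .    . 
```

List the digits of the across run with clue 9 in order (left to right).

6 3

Given what's placed, R1C1 must be 4 to fit the 13 across and 11 down.
R1C2 = 13 − 4 = 9 completes the 13 across.
R2C2 = 9 − 6 = 3 completes the 9 across.
R3C1 = 11 − 10 = 1 completes the 11 down.
R3C2 = 7 − 1 = 6 completes the 7 across.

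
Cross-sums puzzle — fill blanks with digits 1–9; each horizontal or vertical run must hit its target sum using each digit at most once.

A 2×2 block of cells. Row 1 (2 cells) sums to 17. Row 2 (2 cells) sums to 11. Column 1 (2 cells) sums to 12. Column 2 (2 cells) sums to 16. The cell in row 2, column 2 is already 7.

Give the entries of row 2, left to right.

4 7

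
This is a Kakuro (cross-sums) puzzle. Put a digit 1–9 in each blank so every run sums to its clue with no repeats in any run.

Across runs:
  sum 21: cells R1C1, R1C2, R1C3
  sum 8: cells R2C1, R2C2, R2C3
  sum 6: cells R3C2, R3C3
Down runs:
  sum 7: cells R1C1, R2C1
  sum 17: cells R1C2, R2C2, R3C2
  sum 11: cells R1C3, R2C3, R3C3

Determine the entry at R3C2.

5

Nothing is forced directly, so branch on R1C1, whose candidates are 4 or 5 or 6. If R1C1 = 4: that forces R1C3 = 8, R2C1 = 3, R2C3 = 1, R3C3 = 2, R1C2 = 9, after which R2C2 would have to be in {4} for the 8 across but in {1,2,3,5,6,7} for the 17 down — contradiction. If R1C1 = 5: that forces R1C3 = 7, R2C1 = 2, R2C3 = 1, after which R3C3 would have to be in {1,2,4,5} for the 6 across but in {3} for the 11 down — contradiction. So R1C1 = 6.
R2C1 = 7 − 6 = 1 completes the 7 down.
Nothing is forced directly, so branch on R1C2, whose candidates are 7 or 8. If R1C2 = 7: that forces R1C3 = 8, R2C3 = 2, R3C3 = 1, after which R2C2 would have to be in {5} for the 8 across but in {1,2,4,6,8,9} for the 17 down — contradiction. So R1C2 = 8.
R1C3 = 21 − 14 = 7 completes the 21 across.
R2C3 = 3: the only remaining digit allowed by both the 8 across and the 11 down.
R3C3 = 11 − 10 = 1 completes the 11 down.
R2C2 = 8 − 4 = 4 completes the 8 across.
R3C2 = 6 − 1 = 5 completes the 6 across.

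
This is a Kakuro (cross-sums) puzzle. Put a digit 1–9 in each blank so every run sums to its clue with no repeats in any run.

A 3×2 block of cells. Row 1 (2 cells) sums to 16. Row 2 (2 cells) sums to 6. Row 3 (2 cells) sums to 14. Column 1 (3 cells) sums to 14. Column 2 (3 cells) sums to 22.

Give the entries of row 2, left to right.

16 in 2 cells must be {7,9}.
The 6 across and the 22 down share only 5, so (2,2) = 5.
Given what's placed, (1,2) must be 9 to fit the 16 across and 22 down.
(2,1) = 6 − 5 = 1 completes the 6 across.
(3,2) = 22 − 14 = 8 completes the 22 down.
(1,1) = 16 − 9 = 7 completes the 16 across.
(3,1) = 14 − 8 = 6 completes the 14 across.

1 5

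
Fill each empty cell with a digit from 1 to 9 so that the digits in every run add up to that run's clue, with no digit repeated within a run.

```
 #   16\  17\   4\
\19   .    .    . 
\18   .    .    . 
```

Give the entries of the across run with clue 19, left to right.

7 9 3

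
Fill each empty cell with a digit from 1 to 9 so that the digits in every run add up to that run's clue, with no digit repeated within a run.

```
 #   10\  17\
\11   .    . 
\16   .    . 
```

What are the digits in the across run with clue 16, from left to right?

7, 9

16 in 2 cells must be {7,9}; 17 in 2 cells must be {8,9}.
The 16 across and the 17 down share only 9, so R2C2 = 9.
R1C2 = 17 − 9 = 8 completes the 17 down.
R2C1 = 16 − 9 = 7 completes the 16 across.
R1C1 = 11 − 8 = 3 completes the 11 across.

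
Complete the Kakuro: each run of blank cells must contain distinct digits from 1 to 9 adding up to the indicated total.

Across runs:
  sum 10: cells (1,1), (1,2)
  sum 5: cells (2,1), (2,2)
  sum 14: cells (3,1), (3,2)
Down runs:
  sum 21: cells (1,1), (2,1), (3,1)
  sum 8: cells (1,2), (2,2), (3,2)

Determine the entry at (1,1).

8

The 5 across and the 21 down share only 4, so (2,1) = 4.
(2,2) = 5 − 4 = 1 completes the 5 across.
Given what's placed, (3,2) must be 5 to fit the 14 across and 8 down.
(1,2) = 8 − 6 = 2 completes the 8 down.
(3,1) = 14 − 5 = 9 completes the 14 across.
(1,1) = 10 − 2 = 8 completes the 10 across.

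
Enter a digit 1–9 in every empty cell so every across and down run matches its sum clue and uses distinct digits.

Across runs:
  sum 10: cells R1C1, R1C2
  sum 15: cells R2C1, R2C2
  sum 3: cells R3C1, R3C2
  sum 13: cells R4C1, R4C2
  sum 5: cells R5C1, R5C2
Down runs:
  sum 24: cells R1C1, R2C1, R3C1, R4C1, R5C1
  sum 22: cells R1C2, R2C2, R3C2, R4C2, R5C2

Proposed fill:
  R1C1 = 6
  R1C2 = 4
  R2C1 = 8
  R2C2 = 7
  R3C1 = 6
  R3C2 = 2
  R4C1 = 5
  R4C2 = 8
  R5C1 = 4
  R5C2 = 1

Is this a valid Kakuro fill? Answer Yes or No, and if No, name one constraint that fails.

No — the across run R3C1–R3C2 sums to 8, not 3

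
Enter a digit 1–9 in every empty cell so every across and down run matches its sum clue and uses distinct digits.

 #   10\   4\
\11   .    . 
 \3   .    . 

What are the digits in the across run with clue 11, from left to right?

8 3

3 in 2 cells must be {1,2}; 4 in 2 cells must be {1,3}.
The 11 across and the 4 down share only 3, so R1C2 = 3.
R2C2 = 4 − 3 = 1 completes the 4 down.
R1C1 = 11 − 3 = 8 completes the 11 across.
R2C1 = 3 − 1 = 2 completes the 3 across.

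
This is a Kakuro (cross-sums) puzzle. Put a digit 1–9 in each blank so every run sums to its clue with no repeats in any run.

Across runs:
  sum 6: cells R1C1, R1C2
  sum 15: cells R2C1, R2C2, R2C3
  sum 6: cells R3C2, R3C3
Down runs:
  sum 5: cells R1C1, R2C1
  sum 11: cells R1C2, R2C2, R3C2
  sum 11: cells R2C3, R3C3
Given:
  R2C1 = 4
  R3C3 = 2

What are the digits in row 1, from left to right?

1, 5

R1C1 = 5 − 4 = 1 completes the 5 down.
R1C2 = 6 − 1 = 5 completes the 6 across.
Given what's placed, R2C2 must be 2 to fit the 15 across and 11 down.
R2C3 = 15 − 6 = 9 completes the 15 across.
R3C2 = 6 − 2 = 4 completes the 6 across.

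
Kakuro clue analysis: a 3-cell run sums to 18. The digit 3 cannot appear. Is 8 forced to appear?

Counterexample: {2,7,9} sums to 18 under that restriction without using 8.

No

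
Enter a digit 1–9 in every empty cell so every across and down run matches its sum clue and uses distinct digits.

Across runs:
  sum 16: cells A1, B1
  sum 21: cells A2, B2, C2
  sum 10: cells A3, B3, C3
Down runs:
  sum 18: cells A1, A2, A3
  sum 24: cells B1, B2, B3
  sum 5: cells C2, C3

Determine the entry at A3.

2

16 in 2 cells must be {7,9}; 24 in 3 cells must be {7,8,9}.
Only 4 fits C2 under both its across sum 21 and down sum 5.
The 10 across and the 24 down share only 7, so B3 = 7.
C3 = 5 − 4 = 1 completes the 5 down.
B1 = 9: the only remaining digit allowed by both the 16 across and the 24 down.
B2 = 24 − 16 = 8 completes the 24 down.
A3 = 10 − 8 = 2 completes the 10 across.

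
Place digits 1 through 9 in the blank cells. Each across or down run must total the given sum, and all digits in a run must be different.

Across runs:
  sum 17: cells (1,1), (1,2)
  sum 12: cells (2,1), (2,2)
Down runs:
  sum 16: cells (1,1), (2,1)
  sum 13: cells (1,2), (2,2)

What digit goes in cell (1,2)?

8

17 in 2 cells must be {8,9}; 16 in 2 cells must be {7,9}.
The 17 across and the 16 down share only 9, so (1,1) = 9.
(1,2) = 17 − 9 = 8 completes the 17 across.
(2,1) = 16 − 9 = 7 completes the 16 down.
(2,2) = 12 − 7 = 5 completes the 12 across.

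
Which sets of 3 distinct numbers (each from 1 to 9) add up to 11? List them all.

3 distinct digits from 1–9 sum between 6 and 24.

{1,2,8}; {1,3,7}; {1,4,6}; {2,3,6}; {2,4,5}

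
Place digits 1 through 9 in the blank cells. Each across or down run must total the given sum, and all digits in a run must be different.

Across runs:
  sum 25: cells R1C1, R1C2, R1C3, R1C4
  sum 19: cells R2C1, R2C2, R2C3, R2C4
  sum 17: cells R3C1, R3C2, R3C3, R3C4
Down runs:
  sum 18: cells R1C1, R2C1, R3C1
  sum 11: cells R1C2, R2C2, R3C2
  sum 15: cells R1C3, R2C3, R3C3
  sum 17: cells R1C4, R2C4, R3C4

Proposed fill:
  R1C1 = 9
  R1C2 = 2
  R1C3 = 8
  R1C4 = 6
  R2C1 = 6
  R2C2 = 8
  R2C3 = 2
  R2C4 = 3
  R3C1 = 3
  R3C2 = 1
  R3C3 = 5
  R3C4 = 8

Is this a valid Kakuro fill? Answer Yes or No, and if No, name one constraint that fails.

Across: 9+2+8+6=25; 6+8+2+3=19; 3+1+5+8=17. Down: 9+6+3=18; 2+8+1=11; 8+2+5=15; 6+3+8=17. No digit repeats within any run.

Yes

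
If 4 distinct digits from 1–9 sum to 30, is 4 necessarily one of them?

The only way to make 30 from 4 distinct digits is {6,7,8,9}, which does not contain 4.

No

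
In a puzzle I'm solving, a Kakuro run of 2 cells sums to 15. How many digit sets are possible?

2

2 distinct digits from 1–9 sum between 3 and 17.
Enumerating: {6,9}, {7,8}.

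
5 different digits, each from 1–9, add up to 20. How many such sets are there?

6

5 distinct digits from 1–9 sum between 15 and 35.
Enumerating: {1,2,3,5,9}, {1,2,3,6,8}, {1,2,4,5,8}, {1,2,4,6,7}, {1,3,4,5,7}, {2,3,4,5,6}.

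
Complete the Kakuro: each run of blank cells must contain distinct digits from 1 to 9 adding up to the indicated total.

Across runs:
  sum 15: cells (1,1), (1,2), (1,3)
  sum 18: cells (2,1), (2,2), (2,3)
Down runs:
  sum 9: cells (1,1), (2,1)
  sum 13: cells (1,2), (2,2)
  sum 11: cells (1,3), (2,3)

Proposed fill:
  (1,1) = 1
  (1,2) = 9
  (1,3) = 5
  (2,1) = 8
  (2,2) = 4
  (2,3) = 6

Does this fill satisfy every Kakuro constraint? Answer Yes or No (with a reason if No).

Yes

Across: 1+9+5=15; 8+4+6=18. Down: 1+8=9; 9+4=13; 5+6=11. No digit repeats within any run.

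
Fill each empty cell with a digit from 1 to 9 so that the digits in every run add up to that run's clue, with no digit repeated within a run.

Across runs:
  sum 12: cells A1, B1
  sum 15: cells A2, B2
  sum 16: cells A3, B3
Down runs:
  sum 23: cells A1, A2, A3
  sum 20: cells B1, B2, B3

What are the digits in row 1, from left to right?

8 4

16 in 2 cells must be {7,9}; 23 in 3 cells must be {6,8,9}.
The 16 across and the 23 down share only 9, so A3 = 9.
B3 = 16 − 9 = 7 completes the 16 across.
Given what's placed, A1 must be 8 to fit the 12 across and 23 down.
B1 = 12 − 8 = 4 completes the 12 across.
A2 = 23 − 17 = 6 completes the 23 down.
B2 = 15 − 6 = 9 completes the 15 across.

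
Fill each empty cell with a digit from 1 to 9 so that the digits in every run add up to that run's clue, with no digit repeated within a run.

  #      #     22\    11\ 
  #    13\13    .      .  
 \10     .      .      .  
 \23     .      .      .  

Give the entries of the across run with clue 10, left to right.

23 in 3 cells must be {6,8,9}.
Nothing is forced directly, so branch on R3C3, whose candidates are 6 or 8. If R3C3 = 8: then R1C3 would have to be in {4,5,6,7,8,9} for the 13 across but in {1,2} for the 11 down — contradiction. So R3C3 = 6.
Given what's placed, R1C3 must be 4 to fit the 13 across and 11 down.
R2C3 = 11 − 10 = 1 completes the 11 down.
R1C2 = 13 − 4 = 9 completes the 13 across.
R3C2 = 8: the only remaining digit allowed by both the 23 across and the 22 down.
R2C2 = 22 − 17 = 5 completes the 22 down.
R3C1 = 23 − 14 = 9 completes the 23 across.
R2C1 = 10 − 6 = 4 completes the 10 across.

4 5 1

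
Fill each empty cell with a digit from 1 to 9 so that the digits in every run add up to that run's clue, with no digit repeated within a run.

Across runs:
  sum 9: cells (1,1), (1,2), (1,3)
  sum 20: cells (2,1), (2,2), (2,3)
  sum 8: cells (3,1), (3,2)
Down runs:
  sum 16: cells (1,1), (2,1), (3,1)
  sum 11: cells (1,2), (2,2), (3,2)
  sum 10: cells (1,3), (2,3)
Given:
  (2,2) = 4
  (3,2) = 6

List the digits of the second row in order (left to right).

(1,2) = 11 − 10 = 1 completes the 11 down.
(3,1) = 8 − 6 = 2 completes the 8 across.
Given what's placed, (2,1) must be 9 to fit the 20 across and 16 down.
(2,3) = 20 − 13 = 7 completes the 20 across.
(1,1) = 16 − 11 = 5 completes the 16 down.
(1,3) = 9 − 6 = 3 completes the 9 across.

9 4 7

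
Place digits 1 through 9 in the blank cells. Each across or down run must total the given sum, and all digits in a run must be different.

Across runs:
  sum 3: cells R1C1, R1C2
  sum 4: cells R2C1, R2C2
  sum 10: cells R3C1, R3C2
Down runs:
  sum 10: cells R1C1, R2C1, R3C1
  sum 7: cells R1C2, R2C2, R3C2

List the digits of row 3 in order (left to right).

3 in 2 cells must be {1,2}; 4 in 2 cells must be {1,3}; 7 in 3 cells must be {1,2,4}.
The 4 across and the 7 down share only 1, so R2C2 = 1.
Given what's placed, R1C2 must be 2 to fit the 3 across and 7 down.
R2C1 = 4 − 1 = 3 completes the 4 across.
R3C2 = 7 − 3 = 4 completes the 7 down.
R1C1 = 3 − 2 = 1 completes the 3 across.
R3C1 = 10 − 4 = 6 completes the 10 across.

6 4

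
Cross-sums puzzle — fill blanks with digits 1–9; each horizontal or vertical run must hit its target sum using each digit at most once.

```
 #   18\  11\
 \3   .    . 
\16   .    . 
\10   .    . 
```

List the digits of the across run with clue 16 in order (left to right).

3 in 2 cells must be {1,2}; 16 in 2 cells must be {7,9}.
The 16 across and the 11 down share only 7, so R2C2 = 7.
Given what's placed, R1C2 must be 1 to fit the 3 across and 11 down.
R2C1 = 16 − 7 = 9 completes the 16 across.
R3C2 = 11 − 8 = 3 completes the 11 down.
R1C1 = 3 − 1 = 2 completes the 3 across.
R3C1 = 10 − 3 = 7 completes the 10 across.

9 7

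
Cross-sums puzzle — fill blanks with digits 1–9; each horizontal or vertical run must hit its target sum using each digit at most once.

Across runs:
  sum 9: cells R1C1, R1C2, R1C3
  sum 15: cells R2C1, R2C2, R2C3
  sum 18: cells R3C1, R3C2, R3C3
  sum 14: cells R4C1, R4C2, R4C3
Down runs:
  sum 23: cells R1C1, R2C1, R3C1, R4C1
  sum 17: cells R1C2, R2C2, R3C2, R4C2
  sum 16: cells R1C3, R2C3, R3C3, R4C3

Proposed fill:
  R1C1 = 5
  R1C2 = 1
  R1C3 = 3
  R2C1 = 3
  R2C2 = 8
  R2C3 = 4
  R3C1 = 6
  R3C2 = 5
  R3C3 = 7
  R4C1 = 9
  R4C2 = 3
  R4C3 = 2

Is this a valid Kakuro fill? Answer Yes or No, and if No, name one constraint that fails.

Yes

Across: 5+1+3=9; 3+8+4=15; 6+5+7=18; 9+3+2=14. Down: 5+3+6+9=23; 1+8+5+3=17; 3+4+7+2=16. No digit repeats within any run.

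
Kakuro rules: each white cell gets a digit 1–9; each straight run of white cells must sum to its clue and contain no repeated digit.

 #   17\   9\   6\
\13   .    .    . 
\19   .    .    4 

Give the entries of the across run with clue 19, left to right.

9 6 4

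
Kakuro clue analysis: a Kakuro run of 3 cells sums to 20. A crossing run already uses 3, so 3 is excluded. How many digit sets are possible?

3 distinct digits from 1–9 sum between 6 and 24.
Dropping sets that contain 3.
Enumerating: {4,7,9}, {5,6,9}, {5,7,8}.

3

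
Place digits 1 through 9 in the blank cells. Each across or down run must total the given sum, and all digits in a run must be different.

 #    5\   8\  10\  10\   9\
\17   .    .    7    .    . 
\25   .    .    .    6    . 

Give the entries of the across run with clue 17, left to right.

1 3 7 4 2

R1C4 = 10 − 6 = 4 completes the 10 down.
R2C3 = 10 − 7 = 3 completes the 10 down.
No cell is forced outright now. R1C1 can only be 1 or 2 or 3 (the digits allowed by both its 17 across and its 5 down). If R1C1 = 2: then R2C1 would have to be in {1,2,4,5,7,8,9} for the 25 across but in {3} for the 5 down — contradiction. If R1C1 = 3: that forces R2C1 = 2, R2C2 = 5, after which R2C5 would have to be in {9} for the 25 across but in {1,2,3,4,5,6,7,8} for the 9 down — contradiction. So R1C1 = 1.
R2C1 = 5 − 1 = 4 completes the 5 down.
No cell is forced outright now. R2C2 can only be 5 or 7 (the digits allowed by both its 25 across and its 8 down). If R2C2 = 7: then R1C2 would have to be in {2,3} for the 17 across but in {1} for the 8 down — contradiction. So R2C2 = 5.
R1C2 = 8 − 5 = 3 completes the 8 down.
R1C5 = 17 − 15 = 2 completes the 17 across.
R2C5 = 25 − 18 = 7 completes the 25 across.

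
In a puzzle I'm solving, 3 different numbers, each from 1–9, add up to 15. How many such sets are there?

8

3 distinct digits from 1–9 sum between 6 and 24.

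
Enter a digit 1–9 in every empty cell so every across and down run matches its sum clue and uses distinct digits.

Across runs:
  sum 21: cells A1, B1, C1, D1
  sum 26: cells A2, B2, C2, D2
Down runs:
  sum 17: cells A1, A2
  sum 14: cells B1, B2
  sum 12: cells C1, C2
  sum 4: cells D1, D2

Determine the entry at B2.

17 in 2 cells must be {8,9}; 4 in 2 cells must be {1,3}.
Only 3 fits D2 under both its across sum 26 and down sum 4.
D1 = 4 − 3 = 1 completes the 4 down.
Nothing is forced directly, so branch on A1, whose candidates are 8 or 9. If A1 = 8: that forces A2 = 9, C2 = 8, after which C1 would have to be in {3,5,7,9} for the 21 across but in {4} for the 12 down — contradiction. So A1 = 9.
A2 = 17 − 9 = 8 completes the 17 down.
C2 = 9: the only remaining digit allowed by both the 26 across and the 12 down.
C1 = 12 − 9 = 3 completes the 12 down.
B2 = 26 − 20 = 6 completes the 26 across.

6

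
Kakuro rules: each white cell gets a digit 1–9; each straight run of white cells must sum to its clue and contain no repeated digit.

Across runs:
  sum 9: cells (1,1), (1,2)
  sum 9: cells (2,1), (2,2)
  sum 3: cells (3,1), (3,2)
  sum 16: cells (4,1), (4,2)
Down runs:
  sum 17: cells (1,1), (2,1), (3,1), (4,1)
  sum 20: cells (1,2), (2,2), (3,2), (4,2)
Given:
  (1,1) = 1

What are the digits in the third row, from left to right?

3 in 2 cells must be {1,2}; 16 in 2 cells must be {7,9}.
(1,2) = 9 − 1 = 8 completes the 9 across.
(3,1) = 2: the only remaining digit allowed by both the 3 across and the 17 down.
(3,2) = 3 − 2 = 1 completes the 3 across.
(4,1) = 9: the only remaining digit allowed by both the 16 across and the 17 down.
(4,2) = 16 − 9 = 7 completes the 16 across.
(2,1) = 17 − 12 = 5 completes the 17 down.
(2,2) = 9 − 5 = 4 completes the 9 across.

2, 1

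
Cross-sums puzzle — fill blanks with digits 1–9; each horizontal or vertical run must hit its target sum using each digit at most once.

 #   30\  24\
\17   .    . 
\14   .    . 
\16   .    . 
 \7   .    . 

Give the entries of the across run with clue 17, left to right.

17 in 2 cells must be {8,9}; 16 in 2 cells must be {7,9}; 30 in 4 cells must be {6,7,8,9}.
Only 6 fits R4C1 under both its across sum 7 and down sum 30.
R4C2 = 7 − 6 = 1 completes the 7 across.
Given what's placed, R3C2 must be 9 to fit the 16 across and 24 down.
R1C2 = 8: the only remaining digit allowed by both the 17 across and the 24 down.
R2C2 = 24 − 18 = 6 completes the 24 down.
R3C1 = 16 − 9 = 7 completes the 16 across.
R1C1 = 17 − 8 = 9 completes the 17 across.

9 8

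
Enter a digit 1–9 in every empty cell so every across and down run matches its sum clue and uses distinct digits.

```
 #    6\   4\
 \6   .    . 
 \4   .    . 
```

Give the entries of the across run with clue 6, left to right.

4 in 2 cells must be {1,3}.
The 6 across and the 4 down share only 1, so R1C2 = 1.
The 4 across and the 6 down share only 1, so R2C1 = 1.
R2C2 = 4 − 1 = 3 completes the 4 across.
R1C1 = 6 − 1 = 5 completes the 6 across.

5 1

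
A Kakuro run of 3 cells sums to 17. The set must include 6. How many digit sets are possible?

3 distinct digits from 1–9 sum between 6 and 24.
Keeping only sets containing 6.
Enumerating: {2,6,9}, {3,6,8}, {4,6,7}.

3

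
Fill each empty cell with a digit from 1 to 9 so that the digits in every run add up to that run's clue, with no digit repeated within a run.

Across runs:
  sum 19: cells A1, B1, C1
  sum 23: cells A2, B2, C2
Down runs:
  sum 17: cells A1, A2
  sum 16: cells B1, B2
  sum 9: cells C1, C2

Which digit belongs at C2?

23 in 3 cells must be {6,8,9}; 17 in 2 cells must be {8,9}; 16 in 2 cells must be {7,9}.
The 23 across and the 16 down share only 9, so B2 = 9.
B1 = 16 − 9 = 7 completes the 16 down.
Given what's placed, A2 must be 8 to fit the 23 across and 17 down.
C2 = 23 − 17 = 6 completes the 23 across.
A1 = 17 − 8 = 9 completes the 17 down.
C1 = 19 − 16 = 3 completes the 19 across.

6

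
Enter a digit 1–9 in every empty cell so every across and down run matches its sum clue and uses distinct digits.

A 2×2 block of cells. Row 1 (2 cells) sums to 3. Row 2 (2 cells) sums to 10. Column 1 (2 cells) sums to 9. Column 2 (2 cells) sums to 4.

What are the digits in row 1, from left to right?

3 in 2 cells must be {1,2}; 4 in 2 cells must be {1,3}.
The 3 across and the 4 down share only 1, so (1,2) = 1.
(2,2) = 4 − 1 = 3 completes the 4 down.
(1,1) = 3 − 1 = 2 completes the 3 across.
(2,1) = 10 − 3 = 7 completes the 10 across.

2 1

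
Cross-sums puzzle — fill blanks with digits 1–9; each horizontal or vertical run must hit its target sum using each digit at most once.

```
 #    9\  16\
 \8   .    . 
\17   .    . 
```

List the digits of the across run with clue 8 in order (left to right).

1 7

17 in 2 cells must be {8,9}; 16 in 2 cells must be {7,9}.
The 8 across and the 16 down share only 7, so R1C2 = 7.
The 17 across and the 9 down share only 8, so R2C1 = 8.
R2C2 = 17 − 8 = 9 completes the 17 across.
R1C1 = 8 − 7 = 1 completes the 8 across.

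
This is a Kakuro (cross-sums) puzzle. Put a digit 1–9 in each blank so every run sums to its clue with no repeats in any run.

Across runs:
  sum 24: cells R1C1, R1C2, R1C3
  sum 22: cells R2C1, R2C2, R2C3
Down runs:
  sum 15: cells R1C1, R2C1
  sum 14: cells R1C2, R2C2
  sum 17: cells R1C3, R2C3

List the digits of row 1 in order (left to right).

24 in 3 cells must be {7,8,9}; 17 in 2 cells must be {8,9}.
Nothing is forced directly, so branch on R1C2, whose candidates are 8 or 9. If R1C2 = 8: that forces R1C3 = 9, R2C2 = 6, after which R2C3 would have to be in {7,9} for the 22 across but in {8} for the 17 down — contradiction. So R1C2 = 9.
Given what's placed, R1C3 must be 8 to fit the 24 across and 17 down.
R2C2 = 14 − 9 = 5 completes the 14 down.
R2C3 = 17 − 8 = 9 completes the 17 down.
R1C1 = 24 − 17 = 7 completes the 24 across.
R2C1 = 22 − 14 = 8 completes the 22 across.

7, 9, 8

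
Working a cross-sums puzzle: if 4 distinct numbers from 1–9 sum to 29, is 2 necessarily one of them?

The only way to make 29 from 4 distinct digits is {5,7,8,9}, which does not contain 2.

No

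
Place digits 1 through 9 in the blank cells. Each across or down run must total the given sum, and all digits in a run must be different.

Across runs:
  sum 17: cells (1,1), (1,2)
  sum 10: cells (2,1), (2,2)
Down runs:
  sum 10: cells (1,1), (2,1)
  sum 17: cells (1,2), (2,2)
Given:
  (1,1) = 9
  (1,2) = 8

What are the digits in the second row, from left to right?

17 in 2 cells must be {8,9}.
(2,1) = 10 − 9 = 1 completes the 10 down.
(2,2) = 10 − 1 = 9 completes the 10 across.

1 9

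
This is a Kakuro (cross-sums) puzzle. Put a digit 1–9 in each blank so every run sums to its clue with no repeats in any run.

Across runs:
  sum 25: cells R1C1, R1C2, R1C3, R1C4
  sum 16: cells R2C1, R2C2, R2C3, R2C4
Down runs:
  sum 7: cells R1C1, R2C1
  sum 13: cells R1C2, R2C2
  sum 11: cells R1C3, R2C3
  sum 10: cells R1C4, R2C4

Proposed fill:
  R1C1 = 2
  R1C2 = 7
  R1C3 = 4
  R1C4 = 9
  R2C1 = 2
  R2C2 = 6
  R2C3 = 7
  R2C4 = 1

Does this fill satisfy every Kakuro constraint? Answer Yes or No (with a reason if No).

No — the down run R1C1–R2C1 sums to 4, not 7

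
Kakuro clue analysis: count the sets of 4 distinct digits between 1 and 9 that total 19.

4 distinct digits from 1–9 sum between 10 and 30.

11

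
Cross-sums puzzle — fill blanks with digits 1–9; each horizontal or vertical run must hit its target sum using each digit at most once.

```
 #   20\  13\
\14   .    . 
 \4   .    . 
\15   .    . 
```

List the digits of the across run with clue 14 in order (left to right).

9, 5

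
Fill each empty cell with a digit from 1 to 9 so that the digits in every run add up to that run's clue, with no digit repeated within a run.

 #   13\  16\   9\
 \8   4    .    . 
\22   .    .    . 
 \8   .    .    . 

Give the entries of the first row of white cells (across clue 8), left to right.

4 3 1

Nothing is forced directly, so branch on R1C2, whose candidates are 1 or 3. If R1C2 = 1: that forces R1C3 = 3, R2C3 = 5, after which R3C2 would have to be in {1,2,3,4,5} for the 8 across but in {6,7,8,9} for the 16 down — contradiction. So R1C2 = 3.
R1C3 = 8 − 7 = 1 completes the 8 across.
Nothing is forced directly, so branch on R3C2, whose candidates are 4 or 5. If R3C2 = 5: that forces R2C2 = 8, R2C3 = 5, after which R3C3 would have to be in {1,2} for the 8 across but in {3} for the 9 down — contradiction. So R3C2 = 4.
R2C2 = 16 − 7 = 9 completes the 16 down.
Given what's placed, R3C3 must be 3 to fit the 8 across and 9 down.
R2C3 = 9 − 4 = 5 completes the 9 down.
R3C1 = 8 − 7 = 1 completes the 8 across.
R2C1 = 22 − 14 = 8 completes the 22 across.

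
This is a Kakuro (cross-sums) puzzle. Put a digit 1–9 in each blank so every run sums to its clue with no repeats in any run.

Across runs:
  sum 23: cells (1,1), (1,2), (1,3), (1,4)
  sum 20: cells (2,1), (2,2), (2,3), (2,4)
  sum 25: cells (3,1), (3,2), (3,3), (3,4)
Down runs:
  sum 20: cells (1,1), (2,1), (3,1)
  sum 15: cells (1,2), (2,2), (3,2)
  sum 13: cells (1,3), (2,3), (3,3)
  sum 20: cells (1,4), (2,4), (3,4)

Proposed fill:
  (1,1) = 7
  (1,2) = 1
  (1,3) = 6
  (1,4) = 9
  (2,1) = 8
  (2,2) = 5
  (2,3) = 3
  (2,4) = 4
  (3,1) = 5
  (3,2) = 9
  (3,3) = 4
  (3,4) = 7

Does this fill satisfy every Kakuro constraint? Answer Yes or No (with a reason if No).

Across: 7+1+6+9=23; 8+5+3+4=20; 5+9+4+7=25. Down: 7+8+5=20; 1+5+9=15; 6+3+4=13; 9+4+7=20. No digit repeats within any run.

Yes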